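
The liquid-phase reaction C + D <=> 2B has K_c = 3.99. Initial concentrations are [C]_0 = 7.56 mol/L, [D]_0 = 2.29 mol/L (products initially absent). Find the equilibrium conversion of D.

X = 0.767

Let X = conversion of D; extent ξ = 2.29·X mol/L.
Concentrations: [C] = 7.56 − 2.29X; [D] = 2.29 − 2.29X; [B] = 4.58X.
K_c = [B]^2 / ([C] [D]).
This equals 3.99 at X = 0.767 (the root in 0 < X < 1).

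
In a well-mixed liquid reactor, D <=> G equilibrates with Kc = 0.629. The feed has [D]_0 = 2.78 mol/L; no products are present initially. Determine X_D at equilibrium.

Let X = conversion of D; extent ξ = 2.78·X mol/L.
Concentrations: [D] = 2.78 − 2.78X; [G] = 2.78X.
Kc = [G] / ([D]).
Setting equal to 0.629 and solving for X on (0,1) gives X = 0.386.

X = 0.386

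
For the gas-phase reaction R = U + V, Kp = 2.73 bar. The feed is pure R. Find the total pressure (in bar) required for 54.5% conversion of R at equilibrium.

P = 6.46 bar

Let X = conversion of R (basis 1 mol R); extent of reaction ξ = X.
Moles: n_R = 1 − X; n_U = X; n_V = X.
n_T = Σnᵢ = 1 + X.
Kp = p_U p_V / (p_R) with p_i = (n_i/n_T)·P.
At X = 0.545: the mole-fraction product g(X) = Π y_i^ν_i = 0.4225. Since Kp = g(X)·P^{1}, P = (Kp/g)^(1/1) = (2.73/0.4225)^(1/1) = 6.46 bar.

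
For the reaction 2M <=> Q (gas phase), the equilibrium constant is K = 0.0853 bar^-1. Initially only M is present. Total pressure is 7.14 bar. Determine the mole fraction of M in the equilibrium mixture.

Take 1 mol M as basis and let X be its fractional conversion, so ξ = 0.5X.
At extent ξ: n_M = 1 − X; n_Q = 0.5X.
Total moles n_T = 1 − 0.5X.
With p_i = (n_i/n_T)P, K = p_Q / (p_M^2).
This yields a degree-2 equation in X; solving on (0,1), X = 0.461.
Then n_M = 0.539, n_T = 0.77, so y_M = 0.701.

y_M = 0.701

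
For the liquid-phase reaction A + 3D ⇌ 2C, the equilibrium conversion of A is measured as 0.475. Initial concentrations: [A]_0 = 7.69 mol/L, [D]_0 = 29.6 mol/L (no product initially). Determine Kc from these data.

Kc = 0.00204 (mol/L)^-2

Let X = conversion of A.
Concentrations: [A] = 7.69 − 7.69X; [D] = 29.6 − 23.1X; [C] = 15.4X.
At X = 0.475: [A] = 4.04, [D] = 18.6, [C] = 7.31.
Kc = [C]^2 / ([A] [D]^3) = 0.00204 (mol/L)^-2.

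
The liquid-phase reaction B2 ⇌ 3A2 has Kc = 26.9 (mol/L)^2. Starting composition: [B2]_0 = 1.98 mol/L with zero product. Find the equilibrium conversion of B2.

X = 0.502

Let X = conversion of B2; extent ξ = 1.98·X mol/L.
Concentrations: [B2] = 1.98 − 1.98X; [A2] = 5.94X.
Kc = [A2]^3 / ([B2]).
This equals 26.9 at X = 0.502 (the root in 0 < X < 1).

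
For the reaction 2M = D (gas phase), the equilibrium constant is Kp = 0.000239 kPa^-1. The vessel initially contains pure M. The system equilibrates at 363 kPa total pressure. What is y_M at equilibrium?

Basis: 1 mol M initially; let X = conversion of M. Extent ξ = 0.5X.
Species balance: n_M = 1 − X; n_D = 0.5X.
Total moles n_T = 1 − 0.5X.
y_i = n_i/n_T, p_i = y_i·P. Kp = p_D / (p_M^2).
Equating to 0.000239 kPa^-1 and solving on 0 < X < 1: X = 0.138.
Then n_M = 0.862, n_T = 0.931, so y_M = 0.926.

y_M = 0.926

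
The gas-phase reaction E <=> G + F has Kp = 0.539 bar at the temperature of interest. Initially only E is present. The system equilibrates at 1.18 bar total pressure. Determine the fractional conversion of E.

Basis: 1 mol E initially; let X = conversion of E. Extent ξ = X.
At extent ξ: n_E = 1 − X; n_G = X; n_F = X.
n_T = Σnᵢ = 1 + X.
Mole fractions y_i = n_i/n_T; Kp = p_G p_F / (p_E) with p_i = y_i·P.
Equating to 0.539 bar and solving on 0 < X < 1: X = 0.560.

X = 0.560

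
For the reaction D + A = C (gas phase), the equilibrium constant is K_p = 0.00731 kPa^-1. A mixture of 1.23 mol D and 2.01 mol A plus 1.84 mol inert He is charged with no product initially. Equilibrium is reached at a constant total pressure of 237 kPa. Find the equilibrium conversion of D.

Let X = conversion of D (basis 1.23 mol D); extent of reaction ξ = 1.23X.
At extent ξ: n_D = 1.23 − 1.23X; n_A = 2.01 − 1.23X; n_C = 1.23X; n_I = 1.84 (inert).
Summing: n_T = 5.08 − 1.23X.
With p_i = (n_i/n_T)P, K_p = p_C / (p_D p_A).
Equating to 0.00731 kPa^-1 and solving on 0 < X < 1: X = 0.368.

X = 0.368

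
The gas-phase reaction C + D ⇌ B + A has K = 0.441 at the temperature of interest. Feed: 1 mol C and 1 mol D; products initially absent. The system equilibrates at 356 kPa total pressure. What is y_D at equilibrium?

y_D = 0.300

Take 1 mol C as basis and let X be its fractional conversion, so ξ = X.
Mole table: n_C = 1 − X; n_D = 1 − X; n_B = X; n_A = X.
n_T stays at 2 (no change in mole number).
y_i = n_i/n_T, p_i = y_i·P. K = p_B p_A / (p_C p_D).
Equating to 0.441 and solving on 0 < X < 1: X = 0.399.
Then n_D = 0.601, n_T = 2, so y_D = 0.300.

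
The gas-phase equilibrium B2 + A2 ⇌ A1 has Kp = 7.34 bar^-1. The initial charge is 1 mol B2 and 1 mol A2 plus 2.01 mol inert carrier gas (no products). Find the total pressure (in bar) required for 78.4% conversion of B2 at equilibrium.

Basis: 1 mol B2 initially; let X = conversion of B2. Extent ξ = X.
Mole table: n_B2 = 1 − X; n_A2 = 1 − X; n_A1 = X; n_I = 2.01 (inert).
Total moles n_T = 4.01 − X.
Kp = p_A1 / (p_B2 p_A2) with p_i = (n_i/n_T)·P.
At X = 0.784: the mole-fraction product g(X) = Π y_i^ν_i = 54.21. Since Kp = g(X)·P^{-1}, P = (g/Kp)^(1/1) = (54.21/7.34)^(1/1) = 7.39 bar.

P = 7.39 bar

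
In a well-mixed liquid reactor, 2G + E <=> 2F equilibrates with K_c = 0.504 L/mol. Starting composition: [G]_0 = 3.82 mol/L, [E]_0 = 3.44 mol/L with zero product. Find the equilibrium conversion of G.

X = 0.526

Let X = conversion of G; extent ξ = 3.82X/2 mol/L.
Concentrations: [G] = 3.82 − 3.82X; [E] = 3.44 − 1.91X; [F] = 3.82X.
K_c = [F]^2 / ([G]^2 [E]).
Equating to 0.504 L/mol: the physical root is X = 0.526.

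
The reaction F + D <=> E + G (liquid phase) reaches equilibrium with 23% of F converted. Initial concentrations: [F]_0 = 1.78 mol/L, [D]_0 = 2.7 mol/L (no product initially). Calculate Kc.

Let X = conversion of F.
Concentrations: [F] = 1.78 − 1.78X; [D] = 2.7 − 1.78X; [E] = 1.78X; [G] = 1.78X.
At X = 0.23: [F] = 1.37, [D] = 2.29, [E] = 0.409, [G] = 0.409.
Kc = [E] [G] / ([F] [D]) = 0.0534.

Kc = 0.0534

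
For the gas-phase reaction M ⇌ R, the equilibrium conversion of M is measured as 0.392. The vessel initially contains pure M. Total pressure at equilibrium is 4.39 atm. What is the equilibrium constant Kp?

Basis: 1 mol M initially; let X = conversion of M. Extent ξ = X.
Mole table: n_M = 1 − X; n_R = X.
n_T stays at 1 (no change in mole number).
At X = 0.392: n_M = 0.608, n_R = 0.392, n_T = 1.
p_i = (n_i/n_T)·P. Kp = p_R / (p_M) = 0.645.

Kp = 0.645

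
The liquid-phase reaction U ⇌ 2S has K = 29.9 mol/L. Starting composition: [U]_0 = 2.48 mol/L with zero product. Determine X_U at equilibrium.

X = 0.792

Let X = conversion of U; extent ξ = 2.48·X mol/L.
Concentrations: [U] = 2.48 − 2.48X; [S] = 4.96X.
K = [S]^2 / ([U]).
Solving K = 29.9 for X ∈ (0,1): X = 0.792.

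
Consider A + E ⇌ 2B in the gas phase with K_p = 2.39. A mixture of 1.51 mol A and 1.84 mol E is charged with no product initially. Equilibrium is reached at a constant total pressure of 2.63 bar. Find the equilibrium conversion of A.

X = 0.479

Basis: 1.51 mol A initially; let X = conversion of A. Extent ξ = 1.51X.
At extent ξ: n_A = 1.51 − 1.51X; n_E = 1.84 − 1.51X; n_B = 3.02X.
n_T stays at 3.35 (no change in mole number).
y_i = n_i/n_T, p_i = y_i·P. K_p = p_B^2 / (p_A p_E).
Equating to 2.39 and solving on 0 < X < 1: X = 0.479.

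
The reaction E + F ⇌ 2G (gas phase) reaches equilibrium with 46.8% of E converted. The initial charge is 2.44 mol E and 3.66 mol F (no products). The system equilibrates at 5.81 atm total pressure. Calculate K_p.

Take 2.44 mol E as basis and let X be its fractional conversion, so ξ = 2.44X.
Mole table: n_E = 2.44 − 2.44X; n_F = 3.66 − 2.44X; n_G = 4.88X.
Since Δν = 0, n_T = 6.1 throughout.
At X = 0.468: n_E = 1.3, n_F = 2.52, n_G = 2.28, n_T = 6.1.
p_i = (n_i/n_T)·P. K_p = p_G^2 / (p_E p_F) = 1.6.

K_p = 1.6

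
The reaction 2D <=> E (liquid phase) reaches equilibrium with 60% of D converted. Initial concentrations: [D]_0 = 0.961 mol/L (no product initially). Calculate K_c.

Let X = conversion of D.
Concentrations: [D] = 0.961 − 0.961X; [E] = 0.48X.
At X = 0.6: [D] = 0.384, [E] = 0.288.
K_c = [E] / ([D]^2) = 1.95 L/mol.

K_c = 1.95 L/mol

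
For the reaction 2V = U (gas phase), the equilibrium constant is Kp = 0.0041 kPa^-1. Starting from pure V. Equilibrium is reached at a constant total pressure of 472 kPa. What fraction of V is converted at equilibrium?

X = 0.662

Let X = conversion of V (basis 1 mol V); extent of reaction ξ = 0.5X.
Species balance: n_V = 1 − X; n_U = 0.5X.
Total moles n_T = 1 − 0.5X.
y_i = n_i/n_T, p_i = y_i·P. Kp = p_U / (p_V^2).
Setting this equal to 0.0041 kPa^-1 and taking the physical root (0 < X < 1) gives X = 0.662.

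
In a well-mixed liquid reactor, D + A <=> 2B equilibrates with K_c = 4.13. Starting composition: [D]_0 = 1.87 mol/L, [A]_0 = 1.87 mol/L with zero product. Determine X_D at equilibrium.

Let X = conversion of D; extent ξ = 1.87·X mol/L.
Concentrations: [D] = 1.87 − 1.87X; [A] = 1.87 − 1.87X; [B] = 3.74X.
K_c = [B]^2 / ([D] [A]).
Solving K_c = 4.13 for X ∈ (0,1): X = 0.504.

X = 0.504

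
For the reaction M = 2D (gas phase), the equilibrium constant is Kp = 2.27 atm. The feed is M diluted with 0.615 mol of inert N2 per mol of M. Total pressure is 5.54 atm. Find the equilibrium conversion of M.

X = 0.360

Let X = conversion of M (basis 1 mol M); extent of reaction ξ = X.
At extent ξ: n_M = 1 − X; n_D = 2X; n_I = 0.615 (inert).
Summing: n_T = 1.61 + X.
y_i = n_i/n_T, p_i = y_i·P. Kp = p_D^2 / (p_M).
Equating to 2.27 atm and solving on 0 < X < 1: X = 0.360.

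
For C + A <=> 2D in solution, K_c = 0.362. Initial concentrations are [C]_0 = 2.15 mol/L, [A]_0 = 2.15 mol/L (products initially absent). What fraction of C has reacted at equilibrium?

Let X = conversion of C; extent ξ = 2.15·X mol/L.
Concentrations: [C] = 2.15 − 2.15X; [A] = 2.15 − 2.15X; [D] = 4.3X.
K_c = [D]^2 / ([C] [A]).
Solving K_c = 0.362 for X ∈ (0,1): X = 0.231.

X = 0.231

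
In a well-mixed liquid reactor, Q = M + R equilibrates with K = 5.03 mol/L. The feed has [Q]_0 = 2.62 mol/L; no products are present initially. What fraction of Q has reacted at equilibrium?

X = 0.726

Let X = conversion of Q; extent ξ = 2.62·X mol/L.
Concentrations: [Q] = 2.62 − 2.62X; [M] = 2.62X; [R] = 2.62X.
K = [M] [R] / ([Q]).
Equating to 5.03 mol/L: the physical root is X = 0.726.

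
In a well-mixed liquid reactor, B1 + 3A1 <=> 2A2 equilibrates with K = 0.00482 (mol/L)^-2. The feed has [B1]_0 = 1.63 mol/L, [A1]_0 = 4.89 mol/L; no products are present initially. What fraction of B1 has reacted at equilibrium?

X = 0.192

Let X = conversion of B1; extent ξ = 1.63·X mol/L.
Concentrations: [B1] = 1.63 − 1.63X; [A1] = 4.89 − 4.89X; [A2] = 3.26X.
K = [A2]^2 / ([B1] [A1]^3).
Equating to 0.00482 (mol/L)^-2: the physical root is X = 0.192.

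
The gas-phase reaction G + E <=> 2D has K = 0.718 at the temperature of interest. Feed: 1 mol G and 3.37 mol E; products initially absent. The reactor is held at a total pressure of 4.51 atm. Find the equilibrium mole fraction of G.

y_G = 0.113

Basis: 1 mol G initially; let X = conversion of G. Extent ξ = X.
Mole table: n_G = 1 − X; n_E = 3.37 − X; n_D = 2X.
Since Δν = 0, n_T = 4.37 throughout.
With p_i = (n_i/n_T)P, K = p_D^2 / (p_G p_E).
Substituting and setting equal to 0.718 gives a polynomial in X; the root in (0,1) is X = 0.505.
Then n_G = 0.495, n_T = 4.37, so y_G = 0.113.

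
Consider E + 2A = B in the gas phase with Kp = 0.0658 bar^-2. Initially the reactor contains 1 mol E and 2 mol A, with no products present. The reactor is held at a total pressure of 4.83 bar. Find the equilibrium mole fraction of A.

y_A = 0.571

Let X = conversion of E (basis 1 mol E); extent of reaction ξ = X.
Moles: n_E = 1 − X; n_A = 2 − 2X; n_B = X.
Summing: n_T = 3 − 2X.
Mole fractions y_i = n_i/n_T; Kp = p_B / (p_E p_A^2) with p_i = y_i·P.
Equating to 0.0658 bar^-2 and solving on 0 < X < 1: X = 0.334.
Then n_A = 1.33, n_T = 2.33, so y_A = 0.571.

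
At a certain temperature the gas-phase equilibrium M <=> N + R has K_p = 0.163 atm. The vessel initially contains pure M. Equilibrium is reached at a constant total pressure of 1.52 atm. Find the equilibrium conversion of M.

Let X = conversion of M (basis 1 mol M); extent of reaction ξ = X.
At extent ξ: n_M = 1 − X; n_N = X; n_R = X.
Summing: n_T = 1 + X.
y_i = n_i/n_T, p_i = y_i·P. K_p = p_N p_R / (p_M).
Setting this equal to 0.163 atm and taking the physical root (0 < X < 1) gives X = 0.311.

X = 0.311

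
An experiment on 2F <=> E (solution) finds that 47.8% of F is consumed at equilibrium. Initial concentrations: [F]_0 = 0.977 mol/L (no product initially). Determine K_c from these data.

K_c = 0.898 L/mol

Let X = conversion of F.
Concentrations: [F] = 0.977 − 0.977X; [E] = 0.488X.
At X = 0.478: [F] = 0.51, [E] = 0.234.
K_c = [E] / ([F]^2) = 0.898 L/mol.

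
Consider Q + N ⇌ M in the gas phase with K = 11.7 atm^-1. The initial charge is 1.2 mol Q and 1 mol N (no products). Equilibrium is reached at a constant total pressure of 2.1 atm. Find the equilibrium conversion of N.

Basis: 1 mol N initially; let X = conversion of N. Extent ξ = X.
Species balance: n_Q = 1.2 − X; n_N = 1 − X; n_M = X.
Total moles n_T = 2.2 − X.
With p_i = (n_i/n_T)P, K = p_M / (p_Q p_N).
Setting this equal to 11.7 atm^-1 and taking the physical root (0 < X < 1) gives X = 0.861.

X = 0.861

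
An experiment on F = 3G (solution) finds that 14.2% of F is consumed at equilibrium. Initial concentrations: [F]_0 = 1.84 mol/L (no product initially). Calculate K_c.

Let X = conversion of F.
Concentrations: [F] = 1.84 − 1.84X; [G] = 5.52X.
At X = 0.142: [F] = 1.58, [G] = 0.784.
K_c = [G]^3 / ([F]) = 0.305 (mol/L)^2.

K_c = 0.305 (mol/L)^2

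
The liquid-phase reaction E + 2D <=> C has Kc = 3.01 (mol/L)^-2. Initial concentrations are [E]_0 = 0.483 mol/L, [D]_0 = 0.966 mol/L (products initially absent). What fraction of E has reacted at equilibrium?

Let X = conversion of E; extent ξ = 0.483·X mol/L.
Concentrations: [E] = 0.483 − 0.483X; [D] = 0.966 − 0.966X; [C] = 0.483X.
Kc = [C] / ([E] [D]^2).
Setting equal to 3.01 and solving for X on (0,1) gives X = 0.455.

X = 0.455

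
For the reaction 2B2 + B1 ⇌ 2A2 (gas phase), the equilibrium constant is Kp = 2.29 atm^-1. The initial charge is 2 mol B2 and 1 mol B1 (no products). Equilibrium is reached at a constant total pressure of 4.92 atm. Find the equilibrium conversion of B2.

X = 0.582

Let X = conversion of B2 (basis 2 mol B2); extent of reaction ξ = X.
At extent ξ: n_B2 = 2 − 2X; n_B1 = 1 − X; n_A2 = 2X.
Total moles n_T = 3 − X.
With p_i = (n_i/n_T)P, Kp = p_A2^2 / (p_B2^2 p_B1).
Substituting and setting equal to 2.29 atm^-1 gives a polynomial in X; the root in (0,1) is X = 0.582.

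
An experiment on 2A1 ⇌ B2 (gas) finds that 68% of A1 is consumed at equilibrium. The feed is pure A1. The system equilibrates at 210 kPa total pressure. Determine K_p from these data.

K_p = 0.0104 kPa^-1

Let X = conversion of A1 (basis 1 mol A1); extent of reaction ξ = 0.5X.
Mole table: n_A1 = 1 − X; n_B2 = 0.5X.
Summing: n_T = 1 − 0.5X.
At X = 0.68: n_A1 = 0.32, n_B2 = 0.34, n_T = 0.66.
p_i = (n_i/n_T)·P. K_p = p_B2 / (p_A1^2) = 0.0104 kPa^-1.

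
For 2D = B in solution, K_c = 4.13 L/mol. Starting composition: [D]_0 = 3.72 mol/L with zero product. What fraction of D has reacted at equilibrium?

Let X = conversion of D; extent ξ = 3.72X/2 mol/L.
Concentrations: [D] = 3.72 − 3.72X; [B] = 1.86X.
K_c = [B] / ([D]^2).
Equating to 4.13 L/mol: the physical root is X = 0.835.

X = 0.835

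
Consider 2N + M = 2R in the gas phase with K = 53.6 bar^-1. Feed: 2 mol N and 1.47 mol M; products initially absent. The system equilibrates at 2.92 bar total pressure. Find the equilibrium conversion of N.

Basis: 2 mol N initially; let X = conversion of N. Extent ξ = X.
Species balance: n_N = 2 − 2X; n_M = 1.47 − X; n_R = 2X.
Summing: n_T = 3.47 − X.
With p_i = (n_i/n_T)P, K = p_R^2 / (p_N^2 p_M).
This yields a degree-3 equation in X; solving on (0,1), X = 0.858.

X = 0.858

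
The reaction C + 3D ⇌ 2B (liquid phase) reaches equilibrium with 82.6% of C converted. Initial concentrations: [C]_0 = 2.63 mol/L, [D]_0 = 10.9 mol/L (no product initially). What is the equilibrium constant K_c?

K_c = 0.49 (mol/L)^-2

Let X = conversion of C.
Concentrations: [C] = 2.63 − 2.63X; [D] = 10.9 − 7.89X; [B] = 5.26X.
At X = 0.826: [C] = 0.458, [D] = 4.38, [B] = 4.34.
K_c = [B]^2 / ([C] [D]^3) = 0.49 (mol/L)^-2.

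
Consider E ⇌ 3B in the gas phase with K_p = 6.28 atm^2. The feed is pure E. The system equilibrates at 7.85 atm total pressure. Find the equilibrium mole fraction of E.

Let X = conversion of E (basis 1 mol E); extent of reaction ξ = X.
Mole table: n_E = 1 − X; n_B = 3X.
n_T = Σnᵢ = 1 + 2X.
Mole fractions y_i = n_i/n_T; K_p = p_B^3 / (p_E) with p_i = y_i·P.
Substituting and setting equal to 6.28 atm^2 gives a polynomial in X; the root in (0,1) is X = 0.179.
Then n_E = 0.821, n_T = 1.36, so y_E = 0.605.

y_E = 0.605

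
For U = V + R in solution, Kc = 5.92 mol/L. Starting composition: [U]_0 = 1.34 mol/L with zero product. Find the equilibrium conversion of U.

X = 0.840

Let X = conversion of U; extent ξ = 1.34·X mol/L.
Concentrations: [U] = 1.34 − 1.34X; [V] = 1.34X; [R] = 1.34X.
Kc = [V] [R] / ([U]).
This equals 5.92 at X = 0.840 (the root in 0 < X < 1).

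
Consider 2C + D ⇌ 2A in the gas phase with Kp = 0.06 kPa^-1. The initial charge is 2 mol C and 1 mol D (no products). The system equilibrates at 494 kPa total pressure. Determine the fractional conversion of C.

Basis: 2 mol C initially; let X = conversion of C. Extent ξ = X.
Species balance: n_C = 2 − 2X; n_D = 1 − X; n_A = 2X.
n_T = Σnᵢ = 3 − X.
With p_i = (n_i/n_T)P, Kp = p_A^2 / (p_C^2 p_D).
Setting this equal to 0.06 kPa^-1 and taking the physical root (0 < X < 1) gives X = 0.672.

X = 0.672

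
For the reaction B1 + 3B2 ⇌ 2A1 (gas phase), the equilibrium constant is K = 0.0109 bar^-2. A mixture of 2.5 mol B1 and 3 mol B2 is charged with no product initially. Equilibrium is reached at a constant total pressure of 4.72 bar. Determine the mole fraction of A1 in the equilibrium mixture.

Let X = conversion of B2 (basis 3 mol B2); extent of reaction ξ = X.
At extent ξ: n_B1 = 2.5 − X; n_B2 = 3 − 3X; n_A1 = 2X.
Summing: n_T = 5.5 − 2X.
Mole fractions y_i = n_i/n_T; K = p_A1^2 / (p_B1 p_B2^3) with p_i = y_i·P.
Equating to 0.0109 bar^-2 and solving on 0 < X < 1: X = 0.250.
Then n_A1 = 0.499, n_T = 5, so y_A1 = 0.100.

y_A1 = 0.100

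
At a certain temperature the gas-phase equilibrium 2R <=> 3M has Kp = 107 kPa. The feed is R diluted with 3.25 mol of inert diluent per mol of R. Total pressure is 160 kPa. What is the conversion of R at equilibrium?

Let X = conversion of R (basis 1 mol R); extent of reaction ξ = 0.5X.
At extent ξ: n_R = 1 − X; n_M = 1.5X; n_I = 3.25 (inert).
n_T = Σnᵢ = 4.25 + 0.5X.
With p_i = (n_i/n_T)P, Kp = p_M^3 / (p_R^2).
Substituting and setting equal to 107 kPa gives a polynomial in X; the root in (0,1) is X = 0.559.

X = 0.559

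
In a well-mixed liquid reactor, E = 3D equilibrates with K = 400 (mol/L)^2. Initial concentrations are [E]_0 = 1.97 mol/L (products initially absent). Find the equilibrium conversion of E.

Let X = conversion of E; extent ξ = 1.97·X mol/L.
Concentrations: [E] = 1.97 − 1.97X; [D] = 5.91X.
K = [D]^3 / ([E]).
Setting equal to 400 and solving for X on (0,1) gives X = 0.843.

X = 0.843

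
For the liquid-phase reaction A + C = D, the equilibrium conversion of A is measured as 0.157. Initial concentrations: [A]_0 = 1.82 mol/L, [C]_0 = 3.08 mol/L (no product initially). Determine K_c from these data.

K_c = 0.0667 L/mol

Let X = conversion of A.
Concentrations: [A] = 1.82 − 1.82X; [C] = 3.08 − 1.82X; [D] = 1.82X.
At X = 0.157: [A] = 1.53, [C] = 2.79, [D] = 0.286.
K_c = [D] / ([A] [C]) = 0.0667 L/mol.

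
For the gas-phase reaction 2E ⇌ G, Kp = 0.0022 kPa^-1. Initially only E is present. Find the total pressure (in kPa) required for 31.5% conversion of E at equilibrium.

P = 129 kPa

Basis: 1 mol E initially; let X = conversion of E. Extent ξ = 0.5X.
Moles: n_E = 1 − X; n_G = 0.5X.
Summing: n_T = 1 − 0.5X.
Kp = p_G / (p_E^2) with p_i = (n_i/n_T)·P.
At X = 0.315: the mole-fraction product g(X) = Π y_i^ν_i = 0.2828. Since Kp = g(X)·P^{-1}, P = (g/Kp)^(1/1) = (0.2828/0.0022)^(1/1) = 129 kPa.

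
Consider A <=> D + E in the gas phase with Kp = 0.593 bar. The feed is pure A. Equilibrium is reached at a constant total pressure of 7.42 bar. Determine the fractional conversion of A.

X = 0.272

Take 1 mol A as basis and let X be its fractional conversion, so ξ = X.
At extent ξ: n_A = 1 − X; n_D = X; n_E = X.
Summing: n_T = 1 + X.
Mole fractions y_i = n_i/n_T; Kp = p_D p_E / (p_A) with p_i = y_i·P.
Setting this equal to 0.593 bar and taking the physical root (0 < X < 1) gives X = 0.272.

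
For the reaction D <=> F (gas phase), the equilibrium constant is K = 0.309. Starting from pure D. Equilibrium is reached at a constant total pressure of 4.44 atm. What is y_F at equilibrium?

y_F = 0.236

Let X = conversion of D (basis 1 mol D); extent of reaction ξ = X.
At extent ξ: n_D = 1 − X; n_F = X.
Since Δν = 0, n_T = 1 throughout.
y_i = n_i/n_T, p_i = y_i·P. K = p_F / (p_D).
Substituting and setting equal to 0.309 gives a polynomial in X; the root in (0,1) is X = 0.236.
Then n_F = 0.236, n_T = 1, so y_F = 0.236.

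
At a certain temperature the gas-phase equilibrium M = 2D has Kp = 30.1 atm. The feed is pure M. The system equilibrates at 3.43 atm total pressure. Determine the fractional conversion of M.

X = 0.829

Take 1 mol M as basis and let X be its fractional conversion, so ξ = X.
Species balance: n_M = 1 − X; n_D = 2X.
n_T = Σnᵢ = 1 + X.
With p_i = (n_i/n_T)P, Kp = p_D^2 / (p_M).
Substituting and setting equal to 30.1 atm gives a polynomial in X; the root in (0,1) is X = 0.829.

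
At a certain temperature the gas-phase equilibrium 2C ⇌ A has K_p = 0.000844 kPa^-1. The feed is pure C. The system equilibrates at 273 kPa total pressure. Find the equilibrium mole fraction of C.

y_C = 0.838

Let X = conversion of C (basis 1 mol C); extent of reaction ξ = 0.5X.
At extent ξ: n_C = 1 − X; n_A = 0.5X.
Total moles n_T = 1 − 0.5X.
y_i = n_i/n_T, p_i = y_i·P. K_p = p_A / (p_C^2).
Equating to 0.000844 kPa^-1 and solving on 0 < X < 1: X = 0.279.
Then n_C = 0.721, n_T = 0.861, so y_C = 0.838.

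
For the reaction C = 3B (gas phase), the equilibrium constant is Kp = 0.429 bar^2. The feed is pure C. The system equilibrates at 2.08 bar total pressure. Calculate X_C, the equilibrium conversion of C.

X = 0.177

Take 1 mol C as basis and let X be its fractional conversion, so ξ = X.
Mole table: n_C = 1 − X; n_B = 3X.
Total moles n_T = 1 + 2X.
Mole fractions y_i = n_i/n_T; Kp = p_B^3 / (p_C) with p_i = y_i·P.
Equating to 0.429 bar^2 and solving on 0 < X < 1: X = 0.177.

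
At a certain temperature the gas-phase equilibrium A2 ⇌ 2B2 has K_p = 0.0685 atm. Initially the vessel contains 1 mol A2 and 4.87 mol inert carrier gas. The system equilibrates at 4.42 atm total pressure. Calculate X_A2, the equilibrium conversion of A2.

Let X = conversion of A2 (basis 1 mol A2); extent of reaction ξ = X.
Mole table: n_A2 = 1 − X; n_B2 = 2X; n_I = 4.87 (inert).
Summing: n_T = 5.87 + X.
Mole fractions y_i = n_i/n_T; K_p = p_B2^2 / (p_A2) with p_i = y_i·P.
Equating to 0.0685 atm and solving on 0 < X < 1: X = 0.141.

X = 0.141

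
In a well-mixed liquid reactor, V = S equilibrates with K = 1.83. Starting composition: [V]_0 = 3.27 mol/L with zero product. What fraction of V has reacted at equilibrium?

X = 0.647

Let X = conversion of V; extent ξ = 3.27·X mol/L.
Concentrations: [V] = 3.27 − 3.27X; [S] = 3.27X.
K = [S] / ([V]).
This equals 1.83 at X = 0.647 (the root in 0 < X < 1).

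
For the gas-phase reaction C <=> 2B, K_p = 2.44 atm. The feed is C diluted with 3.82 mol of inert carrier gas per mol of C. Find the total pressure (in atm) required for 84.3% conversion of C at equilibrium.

Take 1 mol C as basis and let X be its fractional conversion, so ξ = X.
Moles: n_C = 1 − X; n_B = 2X; n_I = 3.82 (inert).
Summing: n_T = 4.82 + X.
K_p = p_B^2 / (p_C) with p_i = (n_i/n_T)·P.
At X = 0.843: the mole-fraction product g(X) = Π y_i^ν_i = 3.197. Since K_p = g(X)·P^{1}, P = (K_p/g)^(1/1) = (2.44/3.197)^(1/1) = 0.763 atm.

P = 0.763 atm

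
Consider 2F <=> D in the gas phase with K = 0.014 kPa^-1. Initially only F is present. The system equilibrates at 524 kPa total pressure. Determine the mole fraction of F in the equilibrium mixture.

y_F = 0.307

Let X = conversion of F (basis 1 mol F); extent of reaction ξ = 0.5X.
Species balance: n_F = 1 − X; n_D = 0.5X.
Total moles n_T = 1 − 0.5X.
With p_i = (n_i/n_T)P, K = p_D / (p_F^2).
This yields a degree-2 equation in X; solving on (0,1), X = 0.818.
Then n_F = 0.182, n_T = 0.591, so y_F = 0.307.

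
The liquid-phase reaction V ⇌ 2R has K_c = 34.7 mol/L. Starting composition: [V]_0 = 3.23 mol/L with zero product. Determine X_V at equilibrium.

Let X = conversion of V; extent ξ = 3.23·X mol/L.
Concentrations: [V] = 3.23 − 3.23X; [R] = 6.46X.
K_c = [R]^2 / ([V]).
Setting equal to 34.7 and solving for X on (0,1) gives X = 0.776.

X = 0.776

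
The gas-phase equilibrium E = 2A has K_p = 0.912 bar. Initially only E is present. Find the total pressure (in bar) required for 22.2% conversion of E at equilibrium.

Let X = conversion of E (basis 1 mol E); extent of reaction ξ = X.
Species balance: n_E = 1 − X; n_A = 2X.
Summing: n_T = 1 + X.
K_p = p_A^2 / (p_E) with p_i = (n_i/n_T)·P.
At X = 0.222: the mole-fraction product g(X) = Π y_i^ν_i = 0.2074. Since K_p = g(X)·P^{1}, P = (K_p/g)^(1/1) = (0.912/0.2074)^(1/1) = 4.4 bar.

P = 4.4 bar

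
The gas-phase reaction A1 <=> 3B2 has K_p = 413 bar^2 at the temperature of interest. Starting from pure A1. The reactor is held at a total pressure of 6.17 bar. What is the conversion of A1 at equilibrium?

X = 0.808

Let X = conversion of A1 (basis 1 mol A1); extent of reaction ξ = X.
Moles: n_A1 = 1 − X; n_B2 = 3X.
n_T = Σnᵢ = 1 + 2X.
With p_i = (n_i/n_T)P, K_p = p_B2^3 / (p_A1).
Substituting and setting equal to 413 bar^2 gives a polynomial in X; the root in (0,1) is X = 0.808.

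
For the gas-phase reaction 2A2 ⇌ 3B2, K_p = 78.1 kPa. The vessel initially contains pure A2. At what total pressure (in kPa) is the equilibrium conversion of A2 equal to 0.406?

P = 147 kPa

Let X = conversion of A2 (basis 1 mol A2); extent of reaction ξ = 0.5X.
Mole table: n_A2 = 1 − X; n_B2 = 1.5X.
n_T = Σnᵢ = 1 + 0.5X.
K_p = p_B2^3 / (p_A2^2) with p_i = (n_i/n_T)·P.
At X = 0.406: the mole-fraction product g(X) = Π y_i^ν_i = 0.5321. Since K_p = g(X)·P^{1}, P = (K_p/g)^(1/1) = (78.1/0.5321)^(1/1) = 147 kPa.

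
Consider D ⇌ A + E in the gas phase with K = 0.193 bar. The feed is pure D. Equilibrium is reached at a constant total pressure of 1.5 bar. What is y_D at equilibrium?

y_D = 0.495

Let X = conversion of D (basis 1 mol D); extent of reaction ξ = X.
At extent ξ: n_D = 1 − X; n_A = X; n_E = X.
n_T = Σnᵢ = 1 + X.
With p_i = (n_i/n_T)P, K = p_A p_E / (p_D).
Substituting and setting equal to 0.193 bar gives a polynomial in X; the root in (0,1) is X = 0.338.
Then n_D = 0.662, n_T = 1.34, so y_D = 0.495.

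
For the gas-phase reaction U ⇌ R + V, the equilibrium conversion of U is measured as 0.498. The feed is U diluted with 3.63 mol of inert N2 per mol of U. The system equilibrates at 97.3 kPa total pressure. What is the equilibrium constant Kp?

Basis: 1 mol U initially; let X = conversion of U. Extent ξ = X.
At extent ξ: n_U = 1 − X; n_R = X; n_V = X; n_I = 3.63 (inert).
Summing: n_T = 4.63 + X.
At X = 0.498: n_U = 0.502, n_R = 0.498, n_V = 0.498, n_T = 5.13.
p_i = (n_i/n_T)·P. Kp = p_R p_V / (p_U) = 9.37 kPa.

Kp = 9.37 kPa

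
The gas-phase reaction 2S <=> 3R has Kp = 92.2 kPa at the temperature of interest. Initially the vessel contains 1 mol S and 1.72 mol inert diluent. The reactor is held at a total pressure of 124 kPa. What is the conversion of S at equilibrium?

Take 1 mol S as basis and let X be its fractional conversion, so ξ = 0.5X.
Mole table: n_S = 1 − X; n_R = 1.5X; n_I = 1.72 (inert).
Summing: n_T = 2.72 + 0.5X.
y_i = n_i/n_T, p_i = y_i·P. Kp = p_R^3 / (p_S^2).
Equating to 92.2 kPa and solving on 0 < X < 1: X = 0.527.

X = 0.527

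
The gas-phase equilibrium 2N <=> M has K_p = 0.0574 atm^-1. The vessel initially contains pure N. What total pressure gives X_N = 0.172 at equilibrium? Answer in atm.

P = 2 atm

Let X = conversion of N (basis 1 mol N); extent of reaction ξ = 0.5X.
Mole table: n_N = 1 − X; n_M = 0.5X.
n_T = Σnᵢ = 1 − 0.5X.
K_p = p_M / (p_N^2) with p_i = (n_i/n_T)·P.
At X = 0.172: the mole-fraction product g(X) = Π y_i^ν_i = 0.1147. Since K_p = g(X)·P^{-1}, P = (g/K_p)^(1/1) = (0.1147/0.0574)^(1/1) = 2 atm.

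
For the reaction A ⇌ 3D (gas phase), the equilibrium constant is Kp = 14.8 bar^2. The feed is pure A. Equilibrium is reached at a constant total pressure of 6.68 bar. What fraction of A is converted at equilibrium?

X = 0.278

Let X = conversion of A (basis 1 mol A); extent of reaction ξ = X.
Species balance: n_A = 1 − X; n_D = 3X.
Total moles n_T = 1 + 2X.
Mole fractions y_i = n_i/n_T; Kp = p_D^3 / (p_A) with p_i = y_i·P.
This yields a degree-3 equation in X; solving on (0,1), X = 0.278.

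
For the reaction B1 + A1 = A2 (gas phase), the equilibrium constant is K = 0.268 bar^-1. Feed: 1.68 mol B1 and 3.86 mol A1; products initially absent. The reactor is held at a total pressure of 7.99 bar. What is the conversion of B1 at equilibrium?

X = 0.575

Basis: 1.68 mol B1 initially; let X = conversion of B1. Extent ξ = 1.68X.
Mole table: n_B1 = 1.68 − 1.68X; n_A1 = 3.86 − 1.68X; n_A2 = 1.68X.
Summing: n_T = 5.54 − 1.68X.
Mole fractions y_i = n_i/n_T; K = p_A2 / (p_B1 p_A1) with p_i = y_i·P.
This yields a degree-2 equation in X; solving on (0,1), X = 0.575.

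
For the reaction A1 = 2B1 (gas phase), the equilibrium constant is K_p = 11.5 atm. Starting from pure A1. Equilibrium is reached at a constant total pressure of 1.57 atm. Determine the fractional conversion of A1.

X = 0.804

Basis: 1 mol A1 initially; let X = conversion of A1. Extent ξ = X.
At extent ξ: n_A1 = 1 − X; n_B1 = 2X.
Total moles n_T = 1 + X.
With p_i = (n_i/n_T)P, K_p = p_B1^2 / (p_A1).
Equating to 11.5 atm and solving on 0 < X < 1: X = 0.804.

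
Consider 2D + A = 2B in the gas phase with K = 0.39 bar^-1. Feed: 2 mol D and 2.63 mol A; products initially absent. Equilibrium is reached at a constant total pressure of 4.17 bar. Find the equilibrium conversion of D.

X = 0.479

Let X = conversion of D (basis 2 mol D); extent of reaction ξ = X.
Moles: n_D = 2 − 2X; n_A = 2.63 − X; n_B = 2X.
n_T = Σnᵢ = 4.63 − X.
y_i = n_i/n_T, p_i = y_i·P. K = p_B^2 / (p_D^2 p_A).
Setting this equal to 0.39 bar^-1 and taking the physical root (0 < X < 1) gives X = 0.479.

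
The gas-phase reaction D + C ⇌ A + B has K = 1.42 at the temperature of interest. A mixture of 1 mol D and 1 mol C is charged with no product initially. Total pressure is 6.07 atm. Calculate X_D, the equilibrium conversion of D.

Take 1 mol D as basis and let X be its fractional conversion, so ξ = X.
Mole table: n_D = 1 − X; n_C = 1 − X; n_A = X; n_B = X.
Total moles n_T = 2 (Δν = 0, constant).
With p_i = (n_i/n_T)P, K = p_A p_B / (p_D p_C).
Setting this equal to 1.42 and taking the physical root (0 < X < 1) gives X = 0.544.

X = 0.544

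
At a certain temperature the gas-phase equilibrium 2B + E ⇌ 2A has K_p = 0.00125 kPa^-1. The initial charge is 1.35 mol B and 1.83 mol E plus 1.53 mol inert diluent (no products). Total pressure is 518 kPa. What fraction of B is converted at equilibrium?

Take 1.35 mol B as basis and let X be its fractional conversion, so ξ = 0.675X.
Mole table: n_B = 1.35 − 1.35X; n_E = 1.83 − 0.675X; n_A = 1.35X; n_I = 1.53 (inert).
n_T = Σnᵢ = 4.71 − 0.675X.
Mole fractions y_i = n_i/n_T; K_p = p_A^2 / (p_B^2 p_E) with p_i = y_i·P.
Setting this equal to 0.00125 kPa^-1 and taking the physical root (0 < X < 1) gives X = 0.325.

X = 0.325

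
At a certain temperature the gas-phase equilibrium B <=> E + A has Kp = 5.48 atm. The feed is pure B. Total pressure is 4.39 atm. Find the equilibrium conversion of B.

Basis: 1 mol B initially; let X = conversion of B. Extent ξ = X.
Mole table: n_B = 1 − X; n_E = X; n_A = X.
Summing: n_T = 1 + X.
Mole fractions y_i = n_i/n_T; Kp = p_E p_A / (p_B) with p_i = y_i·P.
Setting this equal to 5.48 atm and taking the physical root (0 < X < 1) gives X = 0.745.

X = 0.745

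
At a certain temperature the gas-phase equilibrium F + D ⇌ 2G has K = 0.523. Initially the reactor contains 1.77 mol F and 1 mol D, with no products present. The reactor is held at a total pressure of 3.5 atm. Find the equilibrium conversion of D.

X = 0.348

Take 1 mol D as basis and let X be its fractional conversion, so ξ = X.
Mole table: n_F = 1.77 − X; n_D = 1 − X; n_G = 2X.
n_T stays at 2.77 (no change in mole number).
With p_i = (n_i/n_T)P, K = p_G^2 / (p_F p_D).
Substituting and setting equal to 0.523 gives a polynomial in X; the root in (0,1) is X = 0.348.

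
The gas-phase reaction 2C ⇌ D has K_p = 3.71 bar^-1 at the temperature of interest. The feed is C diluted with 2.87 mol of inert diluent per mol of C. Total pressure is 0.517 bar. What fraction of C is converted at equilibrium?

X = 0.389

Take 1 mol C as basis and let X be its fractional conversion, so ξ = 0.5X.
Mole table: n_C = 1 − X; n_D = 0.5X; n_I = 2.87 (inert).
n_T = Σnᵢ = 3.87 − 0.5X.
Mole fractions y_i = n_i/n_T; K_p = p_D / (p_C^2) with p_i = y_i·P.
Setting this equal to 3.71 bar^-1 and taking the physical root (0 < X < 1) gives X = 0.389.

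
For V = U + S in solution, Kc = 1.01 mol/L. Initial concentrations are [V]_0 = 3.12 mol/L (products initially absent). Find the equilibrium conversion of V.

Let X = conversion of V; extent ξ = 3.12·X mol/L.
Concentrations: [V] = 3.12 − 3.12X; [U] = 3.12X; [S] = 3.12X.
Kc = [U] [S] / ([V]).
This equals 1.01 at X = 0.430 (the root in 0 < X < 1).

X = 0.430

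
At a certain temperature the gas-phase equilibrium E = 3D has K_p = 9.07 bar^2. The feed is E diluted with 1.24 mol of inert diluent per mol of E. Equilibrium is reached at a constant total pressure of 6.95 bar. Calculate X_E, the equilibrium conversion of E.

X = 0.340

Basis: 1 mol E initially; let X = conversion of E. Extent ξ = X.
Mole table: n_E = 1 − X; n_D = 3X; n_I = 1.24 (inert).
Summing: n_T = 2.24 + 2X.
y_i = n_i/n_T, p_i = y_i·P. K_p = p_D^3 / (p_E).
This yields a degree-3 equation in X; solving on (0,1), X = 0.340.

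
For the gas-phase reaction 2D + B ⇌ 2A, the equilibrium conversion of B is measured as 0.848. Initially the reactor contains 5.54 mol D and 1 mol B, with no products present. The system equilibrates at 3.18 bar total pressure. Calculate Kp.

Take 1 mol B as basis and let X be its fractional conversion, so ξ = X.
Moles: n_D = 5.54 − 2X; n_B = 1 − X; n_A = 2X.
Total moles n_T = 6.54 − X.
At X = 0.848: n_D = 3.84, n_B = 0.152, n_A = 1.7, n_T = 5.69.
p_i = (n_i/n_T)·P. Kp = p_A^2 / (p_D^2 p_B) = 2.29 bar^-1.

Kp = 2.29 bar^-1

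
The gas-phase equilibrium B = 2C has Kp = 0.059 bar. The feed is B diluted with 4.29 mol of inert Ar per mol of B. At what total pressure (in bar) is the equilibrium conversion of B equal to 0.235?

Let X = conversion of B (basis 1 mol B); extent of reaction ξ = X.
Mole table: n_B = 1 − X; n_C = 2X; n_I = 4.29 (inert).
Total moles n_T = 5.29 + X.
Kp = p_C^2 / (p_B) with p_i = (n_i/n_T)·P.
At X = 0.235: the mole-fraction product g(X) = Π y_i^ν_i = 0.05226. Since Kp = g(X)·P^{1}, P = (Kp/g)^(1/1) = (0.059/0.05226)^(1/1) = 1.13 bar.

P = 1.13 bar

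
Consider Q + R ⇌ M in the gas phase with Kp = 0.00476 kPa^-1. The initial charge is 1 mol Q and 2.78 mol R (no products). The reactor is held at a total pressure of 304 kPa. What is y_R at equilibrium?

Let X = conversion of Q (basis 1 mol Q); extent of reaction ξ = X.
Mole table: n_Q = 1 − X; n_R = 2.78 − X; n_M = X.
n_T = Σnᵢ = 3.78 − X.
With p_i = (n_i/n_T)P, Kp = p_M / (p_Q p_R).
This yields a degree-2 equation in X; solving on (0,1), X = 0.501.
Then n_R = 2.28, n_T = 3.28, so y_R = 0.695.

y_R = 0.695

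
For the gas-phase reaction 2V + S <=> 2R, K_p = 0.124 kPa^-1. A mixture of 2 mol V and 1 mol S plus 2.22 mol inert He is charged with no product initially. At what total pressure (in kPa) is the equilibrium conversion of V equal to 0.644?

P = 339 kPa

Basis: 2 mol V initially; let X = conversion of V. Extent ξ = X.
Moles: n_V = 2 − 2X; n_S = 1 − X; n_R = 2X; n_I = 2.22 (inert).
Total moles n_T = 5.22 − X.
K_p = p_R^2 / (p_V^2 p_S) with p_i = (n_i/n_T)·P.
At X = 0.644: the mole-fraction product g(X) = Π y_i^ν_i = 42.06. Since K_p = g(X)·P^{-1}, P = (g/K_p)^(1/1) = (42.06/0.124)^(1/1) = 339 kPa.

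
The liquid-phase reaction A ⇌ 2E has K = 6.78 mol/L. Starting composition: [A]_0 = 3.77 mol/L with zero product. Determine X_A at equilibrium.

Let X = conversion of A; extent ξ = 3.77·X mol/L.
Concentrations: [A] = 3.77 − 3.77X; [E] = 7.54X.
K = [E]^2 / ([A]).
This equals 6.78 at X = 0.482 (the root in 0 < X < 1).

X = 0.482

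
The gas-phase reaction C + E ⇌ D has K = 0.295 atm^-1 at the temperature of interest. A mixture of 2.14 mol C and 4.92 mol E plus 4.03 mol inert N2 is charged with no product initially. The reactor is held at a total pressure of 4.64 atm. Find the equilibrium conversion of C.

Basis: 2.14 mol C initially; let X = conversion of C. Extent ξ = 2.14X.
Moles: n_C = 2.14 − 2.14X; n_E = 4.92 − 2.14X; n_D = 2.14X; n_I = 4.03 (inert).
n_T = Σnᵢ = 11.1 − 2.14X.
With p_i = (n_i/n_T)P, K = p_D / (p_C p_E).
Substituting and setting equal to 0.295 atm^-1 gives a polynomial in X; the root in (0,1) is X = 0.355.

X = 0.355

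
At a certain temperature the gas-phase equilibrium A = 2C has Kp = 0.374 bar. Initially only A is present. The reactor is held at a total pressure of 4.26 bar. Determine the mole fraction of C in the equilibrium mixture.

y_C = 0.256

Basis: 1 mol A initially; let X = conversion of A. Extent ξ = X.
At extent ξ: n_A = 1 − X; n_C = 2X.
Total moles n_T = 1 + X.
Mole fractions y_i = n_i/n_T; Kp = p_C^2 / (p_A) with p_i = y_i·P.
Setting this equal to 0.374 bar and taking the physical root (0 < X < 1) gives X = 0.147.
Then n_C = 0.293, n_T = 1.15, so y_C = 0.256.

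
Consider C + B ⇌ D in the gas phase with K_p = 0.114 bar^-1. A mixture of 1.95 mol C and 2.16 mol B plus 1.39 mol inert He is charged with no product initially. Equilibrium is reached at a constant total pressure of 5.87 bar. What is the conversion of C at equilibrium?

X = 0.189

Take 1.95 mol C as basis and let X be its fractional conversion, so ξ = 1.95X.
Moles: n_C = 1.95 − 1.95X; n_B = 2.16 − 1.95X; n_D = 1.95X; n_I = 1.39 (inert).
Summing: n_T = 5.5 − 1.95X.
Mole fractions y_i = n_i/n_T; K_p = p_D / (p_C p_B) with p_i = y_i·P.
Substituting and setting equal to 0.114 bar^-1 gives a polynomial in X; the root in (0,1) is X = 0.189.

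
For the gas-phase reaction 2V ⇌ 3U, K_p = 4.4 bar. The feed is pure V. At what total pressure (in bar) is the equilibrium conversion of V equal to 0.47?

P = 4.36 bar

Take 1 mol V as basis and let X be its fractional conversion, so ξ = 0.5X.
At extent ξ: n_V = 1 − X; n_U = 1.5X.
Total moles n_T = 1 + 0.5X.
K_p = p_U^3 / (p_V^2) with p_i = (n_i/n_T)·P.
At X = 0.47: the mole-fraction product g(X) = Π y_i^ν_i = 1.01. Since K_p = g(X)·P^{1}, P = (K_p/g)^(1/1) = (4.4/1.01)^(1/1) = 4.36 bar.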